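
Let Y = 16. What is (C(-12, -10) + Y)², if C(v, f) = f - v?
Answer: 324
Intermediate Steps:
(C(-12, -10) + Y)² = ((-10 - 1*(-12)) + 16)² = ((-10 + 12) + 16)² = (2 + 16)² = 18² = 324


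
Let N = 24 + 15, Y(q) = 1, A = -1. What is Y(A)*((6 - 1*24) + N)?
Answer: 21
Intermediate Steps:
N = 39
Y(A)*((6 - 1*24) + N) = 1*((6 - 1*24) + 39) = 1*((6 - 24) + 39) = 1*(-18 + 39) = 1*21 = 21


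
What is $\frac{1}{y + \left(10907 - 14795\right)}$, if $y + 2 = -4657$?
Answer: $- \frac{1}{8547} \approx -0.000117$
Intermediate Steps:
$y = -4659$ ($y = -2 - 4657 = -4659$)
$\frac{1}{y + \left(10907 - 14795\right)} = \frac{1}{-4659 + \left(10907 - 14795\right)} = \frac{1}{-4659 - 3888} = \frac{1}{-8547} = - \frac{1}{8547}$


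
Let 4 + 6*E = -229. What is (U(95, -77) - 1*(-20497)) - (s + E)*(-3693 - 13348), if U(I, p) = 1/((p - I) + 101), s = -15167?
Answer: -110377498369/426 ≈ -2.5910e+8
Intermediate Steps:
E = -233/6 (E = -⅔ + (⅙)*(-229) = -⅔ - 229/6 = -233/6 ≈ -38.833)
U(I, p) = 1/(101 + p - I)
(U(95, -77) - 1*(-20497)) - (s + E)*(-3693 - 13348) = (1/(101 - 77 - 1*95) - 1*(-20497)) - (-15167 - 233/6)*(-3693 - 13348) = (1/(101 - 77 - 95) + 20497) - (-91235)*(-17041)/6 = (1/(-71) + 20497) - 1*1554735635/6 = (-1/71 + 20497) - 1554735635/6 = 1455286/71 - 1554735635/6 = -110377498369/426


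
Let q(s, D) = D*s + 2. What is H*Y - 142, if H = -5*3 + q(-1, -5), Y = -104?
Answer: 690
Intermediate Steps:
q(s, D) = 2 + D*s
H = -8 (H = -5*3 + (2 - 5*(-1)) = -15 + (2 + 5) = -15 + 7 = -8)
H*Y - 142 = -8*(-104) - 142 = 832 - 142 = 690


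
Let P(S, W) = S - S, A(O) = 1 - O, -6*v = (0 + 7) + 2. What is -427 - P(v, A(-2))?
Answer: -427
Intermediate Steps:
v = -3/2 (v = -((0 + 7) + 2)/6 = -(7 + 2)/6 = -⅙*9 = -3/2 ≈ -1.5000)
P(S, W) = 0
-427 - P(v, A(-2)) = -427 - 1*0 = -427 + 0 = -427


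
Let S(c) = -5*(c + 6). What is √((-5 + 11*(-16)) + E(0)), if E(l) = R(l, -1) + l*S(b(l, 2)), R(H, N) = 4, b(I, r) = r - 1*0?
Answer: I*√177 ≈ 13.304*I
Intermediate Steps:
b(I, r) = r (b(I, r) = r + 0 = r)
S(c) = -30 - 5*c (S(c) = -5*(6 + c) = -30 - 5*c)
E(l) = 4 - 40*l (E(l) = 4 + l*(-30 - 5*2) = 4 + l*(-30 - 10) = 4 + l*(-40) = 4 - 40*l)
√((-5 + 11*(-16)) + E(0)) = √((-5 + 11*(-16)) + (4 - 40*0)) = √((-5 - 176) + (4 + 0)) = √(-181 + 4) = √(-177) = I*√177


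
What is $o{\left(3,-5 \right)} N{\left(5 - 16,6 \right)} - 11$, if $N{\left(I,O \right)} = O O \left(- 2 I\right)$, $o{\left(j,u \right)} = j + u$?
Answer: $-1595$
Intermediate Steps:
$N{\left(I,O \right)} = - 2 I O^{2}$ ($N{\left(I,O \right)} = O^{2} \left(- 2 I\right) = - 2 I O^{2}$)
$o{\left(3,-5 \right)} N{\left(5 - 16,6 \right)} - 11 = \left(3 - 5\right) \left(- 2 \left(5 - 16\right) 6^{2}\right) - 11 = - 2 \left(\left(-2\right) \left(5 - 16\right) 36\right) - 11 = - 2 \left(\left(-2\right) \left(-11\right) 36\right) - 11 = \left(-2\right) 792 - 11 = -1584 - 11 = -1595$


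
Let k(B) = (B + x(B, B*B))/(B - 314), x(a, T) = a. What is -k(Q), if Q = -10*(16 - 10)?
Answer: -60/187 ≈ -0.32086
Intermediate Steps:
Q = -60 (Q = -10*6 = -60)
k(B) = 2*B/(-314 + B) (k(B) = (B + B)/(B - 314) = (2*B)/(-314 + B) = 2*B/(-314 + B))
-k(Q) = -2*(-60)/(-314 - 60) = -2*(-60)/(-374) = -2*(-60)*(-1)/374 = -1*60/187 = -60/187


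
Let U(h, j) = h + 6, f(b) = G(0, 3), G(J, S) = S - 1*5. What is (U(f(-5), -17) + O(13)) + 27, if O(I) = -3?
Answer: 28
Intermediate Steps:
G(J, S) = -5 + S (G(J, S) = S - 5 = -5 + S)
f(b) = -2 (f(b) = -5 + 3 = -2)
U(h, j) = 6 + h
(U(f(-5), -17) + O(13)) + 27 = ((6 - 2) - 3) + 27 = (4 - 3) + 27 = 1 + 27 = 28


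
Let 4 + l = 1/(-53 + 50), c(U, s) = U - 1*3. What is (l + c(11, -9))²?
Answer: 121/9 ≈ 13.444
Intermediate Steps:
c(U, s) = -3 + U (c(U, s) = U - 3 = -3 + U)
l = -13/3 (l = -4 + 1/(-53 + 50) = -4 + 1/(-3) = -4 - ⅓ = -13/3 ≈ -4.3333)
(l + c(11, -9))² = (-13/3 + (-3 + 11))² = (-13/3 + 8)² = (11/3)² = 121/9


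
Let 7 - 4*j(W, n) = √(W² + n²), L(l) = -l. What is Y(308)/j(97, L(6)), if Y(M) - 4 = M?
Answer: -728/783 - 104*√9445/783 ≈ -13.838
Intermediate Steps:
j(W, n) = 7/4 - √(W² + n²)/4
Y(M) = 4 + M
Y(308)/j(97, L(6)) = (4 + 308)/(7/4 - √(97² + (-1*6)²)/4) = 312/(7/4 - √(9409 + (-6)²)/4) = 312/(7/4 - √(9409 + 36)/4) = 312/(7/4 - √9445/4)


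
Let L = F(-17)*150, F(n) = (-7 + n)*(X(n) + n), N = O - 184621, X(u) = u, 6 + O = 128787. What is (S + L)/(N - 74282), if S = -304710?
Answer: 30385/21687 ≈ 1.4011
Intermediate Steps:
O = 128781 (O = -6 + 128787 = 128781)
N = -55840 (N = 128781 - 184621 = -55840)
F(n) = 2*n*(-7 + n) (F(n) = (-7 + n)*(n + n) = (-7 + n)*(2*n) = 2*n*(-7 + n))
L = 122400 (L = (2*(-17)*(-7 - 17))*150 = (2*(-17)*(-24))*150 = 816*150 = 122400)
(S + L)/(N - 74282) = (-304710 + 122400)/(-55840 - 74282) = -182310/(-130122) = -182310*(-1/130122) = 30385/21687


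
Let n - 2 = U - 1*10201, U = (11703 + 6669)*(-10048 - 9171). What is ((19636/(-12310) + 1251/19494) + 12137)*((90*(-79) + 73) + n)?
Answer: -28564163065353379984/6665865 ≈ -4.2851e+12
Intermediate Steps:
U = -353091468 (U = 18372*(-19219) = -353091468)
n = -353101667 (n = 2 + (-353091468 - 1*10201) = 2 + (-353091468 - 10201) = 2 - 353101669 = -353101667)
((19636/(-12310) + 1251/19494) + 12137)*((90*(-79) + 73) + n) = ((19636/(-12310) + 1251/19494) + 12137)*((90*(-79) + 73) - 353101667) = ((19636*(-1/12310) + 1251*(1/19494)) + 12137)*((-7110 + 73) - 353101667) = ((-9818/6155 + 139/2166) + 12137)*(-7037 - 353101667) = (-20410243/13331730 + 12137)*(-353108704) = (161786796767/13331730)*(-353108704) = -28564163065353379984/6665865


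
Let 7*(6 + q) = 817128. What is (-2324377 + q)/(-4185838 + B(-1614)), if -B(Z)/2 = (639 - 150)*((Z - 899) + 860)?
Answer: 15453553/17984428 ≈ 0.85927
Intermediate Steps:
q = 817086/7 (q = -6 + (⅐)*817128 = -6 + 817128/7 = 817086/7 ≈ 1.1673e+5)
B(Z) = 38142 - 978*Z (B(Z) = -2*(639 - 150)*((Z - 899) + 860) = -978*((-899 + Z) + 860) = -978*(-39 + Z) = -2*(-19071 + 489*Z) = 38142 - 978*Z)
(-2324377 + q)/(-4185838 + B(-1614)) = (-2324377 + 817086/7)/(-4185838 + (38142 - 978*(-1614))) = -15453553/(7*(-4185838 + (38142 + 1578492))) = -15453553/(7*(-4185838 + 1616634)) = -15453553/7/(-2569204) = -15453553/7*(-1/2569204) = 15453553/17984428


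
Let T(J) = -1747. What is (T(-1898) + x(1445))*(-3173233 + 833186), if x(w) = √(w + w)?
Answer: 4088062109 - 39780799*√10 ≈ 3.9623e+9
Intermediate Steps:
x(w) = √2*√w (x(w) = √(2*w) = √2*√w)
(T(-1898) + x(1445))*(-3173233 + 833186) = (-1747 + √2*√1445)*(-3173233 + 833186) = (-1747 + √2*(17*√5))*(-2340047) = (-1747 + 17*√10)*(-2340047) = 4088062109 - 39780799*√10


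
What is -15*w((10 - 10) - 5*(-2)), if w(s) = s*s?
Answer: -1500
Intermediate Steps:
w(s) = s²
-15*w((10 - 10) - 5*(-2)) = -15*((10 - 10) - 5*(-2))² = -15*(0 + 10)² = -15*10² = -15*100 = -1500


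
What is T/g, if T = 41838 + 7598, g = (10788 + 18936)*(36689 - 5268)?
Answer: 12359/233489451 ≈ 5.2932e-5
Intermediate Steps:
g = 933957804 (g = 29724*31421 = 933957804)
T = 49436
T/g = 49436/933957804 = 49436*(1/933957804) = 12359/233489451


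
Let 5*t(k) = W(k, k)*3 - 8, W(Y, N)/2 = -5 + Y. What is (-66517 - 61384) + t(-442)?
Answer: -128439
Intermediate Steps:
W(Y, N) = -10 + 2*Y (W(Y, N) = 2*(-5 + Y) = -10 + 2*Y)
t(k) = -38/5 + 6*k/5 (t(k) = ((-10 + 2*k)*3 - 8)/5 = ((-30 + 6*k) - 8)/5 = (-38 + 6*k)/5 = -38/5 + 6*k/5)
(-66517 - 61384) + t(-442) = (-66517 - 61384) + (-38/5 + (6/5)*(-442)) = -127901 + (-38/5 - 2652/5) = -127901 - 538 = -128439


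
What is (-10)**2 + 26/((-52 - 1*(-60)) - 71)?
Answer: 6274/63 ≈ 99.587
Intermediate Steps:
(-10)**2 + 26/((-52 - 1*(-60)) - 71) = 100 + 26/((-52 + 60) - 71) = 100 + 26/(8 - 71) = 100 + 26/(-63) = 100 - 1/63*26 = 100 - 26/63 = 6274/63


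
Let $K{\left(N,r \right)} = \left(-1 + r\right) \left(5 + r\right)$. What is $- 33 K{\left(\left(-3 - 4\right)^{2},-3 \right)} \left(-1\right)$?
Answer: $-264$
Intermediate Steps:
$- 33 K{\left(\left(-3 - 4\right)^{2},-3 \right)} \left(-1\right) = - 33 \left(-5 + \left(-3\right)^{2} + 4 \left(-3\right)\right) \left(-1\right) = - 33 \left(-5 + 9 - 12\right) \left(-1\right) = \left(-33\right) \left(-8\right) \left(-1\right) = 264 \left(-1\right) = -264$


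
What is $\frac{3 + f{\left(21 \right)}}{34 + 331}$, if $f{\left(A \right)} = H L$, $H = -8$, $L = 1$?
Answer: $- \frac{1}{73} \approx -0.013699$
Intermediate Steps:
$f{\left(A \right)} = -8$ ($f{\left(A \right)} = \left(-8\right) 1 = -8$)
$\frac{3 + f{\left(21 \right)}}{34 + 331} = \frac{3 - 8}{34 + 331} = - \frac{5}{365} = \left(-5\right) \frac{1}{365} = - \frac{1}{73}$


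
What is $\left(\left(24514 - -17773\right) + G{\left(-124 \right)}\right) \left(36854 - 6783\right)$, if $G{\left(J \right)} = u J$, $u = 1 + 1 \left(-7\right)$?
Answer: $1293985201$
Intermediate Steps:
$u = -6$ ($u = 1 - 7 = -6$)
$G{\left(J \right)} = - 6 J$
$\left(\left(24514 - -17773\right) + G{\left(-124 \right)}\right) \left(36854 - 6783\right) = \left(\left(24514 - -17773\right) - -744\right) \left(36854 - 6783\right) = \left(\left(24514 + 17773\right) + 744\right) 30071 = \left(42287 + 744\right) 30071 = 43031 \cdot 30071 = 1293985201$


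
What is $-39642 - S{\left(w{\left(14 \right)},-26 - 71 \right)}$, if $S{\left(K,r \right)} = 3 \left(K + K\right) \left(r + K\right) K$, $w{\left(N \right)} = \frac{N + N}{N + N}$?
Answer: $-39066$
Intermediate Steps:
$w{\left(N \right)} = 1$ ($w{\left(N \right)} = \frac{2 N}{2 N} = 2 N \frac{1}{2 N} = 1$)
$S{\left(K,r \right)} = 6 K^{2} \left(K + r\right)$ ($S{\left(K,r \right)} = 3 \cdot 2 K \left(K + r\right) K = 6 K \left(K + r\right) K = 6 K^{2} \left(K + r\right)$)
$-39642 - S{\left(w{\left(14 \right)},-26 - 71 \right)} = -39642 - 6 \cdot 1^{2} \left(1 - 97\right) = -39642 - 6 \cdot 1 \left(1 - 97\right) = -39642 - 6 \cdot 1 \left(-96\right) = -39642 - -576 = -39642 + 576 = -39066$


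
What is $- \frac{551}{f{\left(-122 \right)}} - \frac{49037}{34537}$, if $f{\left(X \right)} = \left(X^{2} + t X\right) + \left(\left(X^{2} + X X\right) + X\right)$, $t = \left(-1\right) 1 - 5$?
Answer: $- \frac{2238542581}{1563213694} \approx -1.432$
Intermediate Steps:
$t = -6$ ($t = -1 - 5 = -6$)
$f{\left(X \right)} = - 5 X + 3 X^{2}$ ($f{\left(X \right)} = \left(X^{2} - 6 X\right) + \left(\left(X^{2} + X X\right) + X\right) = \left(X^{2} - 6 X\right) + \left(\left(X^{2} + X^{2}\right) + X\right) = \left(X^{2} - 6 X\right) + \left(2 X^{2} + X\right) = \left(X^{2} - 6 X\right) + \left(X + 2 X^{2}\right) = - 5 X + 3 X^{2}$)
$- \frac{551}{f{\left(-122 \right)}} - \frac{49037}{34537} = - \frac{551}{\left(-122\right) \left(-5 + 3 \left(-122\right)\right)} - \frac{49037}{34537} = - \frac{551}{\left(-122\right) \left(-5 - 366\right)} - \frac{49037}{34537} = - \frac{551}{\left(-122\right) \left(-371\right)} - \frac{49037}{34537} = - \frac{551}{45262} - \frac{49037}{34537} = - \frac{2238542581}{1563213694}$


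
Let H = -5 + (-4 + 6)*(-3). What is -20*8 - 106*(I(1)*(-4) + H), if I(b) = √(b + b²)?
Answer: 1006 + 424*√2 ≈ 1605.6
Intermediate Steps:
H = -11 (H = -5 + 2*(-3) = -5 - 6 = -11)
-20*8 - 106*(I(1)*(-4) + H) = -20*8 - 106*(√(1*(1 + 1))*(-4) - 11) = -160 - 106*(√(1*2)*(-4) - 11) = -160 - 106*(√2*(-4) - 11) = -160 - 106*(-4*√2 - 11) = -160 - 106*(-11 - 4*√2) = -160 + (1166 + 424*√2) = 1006 + 424*√2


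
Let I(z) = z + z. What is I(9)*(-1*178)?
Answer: -3204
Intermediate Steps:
I(z) = 2*z
I(9)*(-1*178) = (2*9)*(-1*178) = 18*(-178) = -3204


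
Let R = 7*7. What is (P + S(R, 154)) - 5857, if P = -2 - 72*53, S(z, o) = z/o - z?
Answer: -213921/22 ≈ -9723.7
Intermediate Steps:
R = 49
S(z, o) = -z + z/o
P = -3818 (P = -2 - 3816 = -3818)
(P + S(R, 154)) - 5857 = (-3818 + (-1*49 + 49/154)) - 5857 = (-3818 + (-49 + 49*(1/154))) - 5857 = (-3818 + (-49 + 7/22)) - 5857 = (-3818 - 1071/22) - 5857 = -85067/22 - 5857 = -213921/22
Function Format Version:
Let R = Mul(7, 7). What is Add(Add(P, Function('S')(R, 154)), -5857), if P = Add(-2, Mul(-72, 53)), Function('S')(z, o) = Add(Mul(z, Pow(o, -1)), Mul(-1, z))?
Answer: Rational(-213921, 22) ≈ -9723.7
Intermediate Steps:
R = 49
Function('S')(z, o) = Add(Mul(-1, z), Mul(z, Pow(o, -1)))
P = -3818 (P = Add(-2, -3816) = -3818)
Add(Add(P, Function('S')(R, 154)), -5857) = Add(Add(-3818, Add(Mul(-1, 49), Mul(49, Pow(154, -1)))), -5857) = Add(Add(-3818, Add(-49, Mul(49, Rational(1, 154)))), -5857) = Add(Add(-3818, Add(-49, Rational(7, 22))), -5857) = Add(Add(-3818, Rational(-1071, 22)), -5857) = Add(Rational(-85067, 22), -5857) = Rational(-213921, 22)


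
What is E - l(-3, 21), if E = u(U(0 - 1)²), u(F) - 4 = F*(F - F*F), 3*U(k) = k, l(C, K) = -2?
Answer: 4382/729 ≈ 6.0110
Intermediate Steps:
U(k) = k/3
u(F) = 4 + F*(F - F²) (u(F) = 4 + F*(F - F*F) = 4 + F*(F - F²))
E = 2924/729 (E = 4 + (((0 - 1)/3)²)² - (((0 - 1)/3)²)³ = 4 + (((⅓)*(-1))²)² - (((⅓)*(-1))²)³ = 4 + ((-⅓)²)² - ((-⅓)²)³ = 4 + (⅑)² - (⅑)³ = 4 + 1/81 - 1*1/729 = 4 + 1/81 - 1/729 = 2924/729 ≈ 4.0110)
E - l(-3, 21) = 2924/729 - 1*(-2) = 2924/729 + 2 = 4382/729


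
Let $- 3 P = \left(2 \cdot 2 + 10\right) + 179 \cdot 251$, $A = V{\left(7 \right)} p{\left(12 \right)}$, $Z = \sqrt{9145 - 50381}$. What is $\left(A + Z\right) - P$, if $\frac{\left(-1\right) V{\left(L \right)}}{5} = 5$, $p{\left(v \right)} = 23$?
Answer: $14406 + 26 i \sqrt{61} \approx 14406.0 + 203.07 i$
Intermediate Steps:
$Z = 26 i \sqrt{61}$ ($Z = \sqrt{-41236} = 26 i \sqrt{61} \approx 203.07 i$)
$V{\left(L \right)} = -25$ ($V{\left(L \right)} = \left(-5\right) 5 = -25$)
$A = -575$ ($A = \left(-25\right) 23 = -575$)
$P = -14981$ ($P = - \frac{\left(2 \cdot 2 + 10\right) + 179 \cdot 251}{3} = - \frac{\left(4 + 10\right) + 44929}{3} = - \frac{14 + 44929}{3} = \left(- \frac{1}{3}\right) 44943 = -14981$)
$\left(A + Z\right) - P = \left(-575 + 26 i \sqrt{61}\right) - -14981 = \left(-575 + 26 i \sqrt{61}\right) + 14981 = 14406 + 26 i \sqrt{61}$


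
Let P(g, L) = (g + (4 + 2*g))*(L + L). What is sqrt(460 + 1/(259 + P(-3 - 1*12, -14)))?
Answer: sqrt(910639947)/1407 ≈ 21.448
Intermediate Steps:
P(g, L) = 2*L*(4 + 3*g) (P(g, L) = (4 + 3*g)*(2*L) = 2*L*(4 + 3*g))
sqrt(460 + 1/(259 + P(-3 - 1*12, -14))) = sqrt(460 + 1/(259 + 2*(-14)*(4 + 3*(-3 - 1*12)))) = sqrt(460 + 1/(259 + 2*(-14)*(4 + 3*(-3 - 12)))) = sqrt(460 + 1/(259 + 2*(-14)*(4 + 3*(-15)))) = sqrt(460 + 1/(259 + 2*(-14)*(4 - 45))) = sqrt(460 + 1/(259 + 2*(-14)*(-41))) = sqrt(460 + 1/(259 + 1148)) = sqrt(460 + 1/1407) = sqrt(647221/1407) = sqrt(910639947)/1407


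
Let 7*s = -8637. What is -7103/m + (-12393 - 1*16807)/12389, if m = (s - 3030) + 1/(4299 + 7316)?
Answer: -228314190705/330379271794 ≈ -0.69107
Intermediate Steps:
s = -8637/7 (s = (⅐)*(-8637) = -8637/7 ≈ -1233.9)
m = -346672898/81305 (m = (-8637/7 - 3030) + 1/(4299 + 7316) = -29847/7 + 1/11615 = -346672898/81305 ≈ -4263.9)
-7103/m + (-12393 - 1*16807)/12389 = -7103/(-346672898/81305) + (-12393 - 1*16807)/12389 = -7103*(-81305/346672898) + (-12393 - 16807)*(1/12389) = 577509415/346672898 - 29200*1/12389 = 577509415/346672898 - 29200/12389 = -228314190705/330379271794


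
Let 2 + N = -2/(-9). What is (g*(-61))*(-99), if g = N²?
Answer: 171776/9 ≈ 19086.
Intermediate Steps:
N = -16/9 (N = -2 - 2/(-9) = -2 - 2*(-⅑) = -2 + 2/9 = -16/9 ≈ -1.7778)
g = 256/81 (g = (-16/9)² = 256/81 ≈ 3.1605)
(g*(-61))*(-99) = ((256/81)*(-61))*(-99) = -15616/81*(-99) = 171776/9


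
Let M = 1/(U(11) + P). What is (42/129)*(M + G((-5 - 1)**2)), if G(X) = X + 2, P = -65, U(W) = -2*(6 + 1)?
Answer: 42014/3397 ≈ 12.368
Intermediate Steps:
U(W) = -14 (U(W) = -2*7 = -14)
M = -1/79 (M = 1/(-14 - 65) = 1/(-79) = -1/79 ≈ -0.012658)
G(X) = 2 + X
(42/129)*(M + G((-5 - 1)**2)) = (42/129)*(-1/79 + (2 + (-5 - 1)**2)) = (42*(1/129))*(-1/79 + (2 + (-6)**2)) = 14*(-1/79 + (2 + 36))/43 = 14*(-1/79 + 38)/43 = (14/43)*(3001/79) = 42014/3397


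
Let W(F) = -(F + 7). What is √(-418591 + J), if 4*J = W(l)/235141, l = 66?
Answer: I*√92577745307475977/470282 ≈ 646.99*I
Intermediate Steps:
W(F) = -7 - F (W(F) = -(7 + F) = -7 - F)
J = -73/940564 (J = ((-7 - 1*66)/235141)/4 = ((-7 - 66)*(1/235141))/4 = (-73*1/235141)/4 = (¼)*(-73/235141) = -73/940564 ≈ -7.7613e-5)
√(-418591 + J) = √(-418591 - 73/940564) = √(-393711625397/940564) = I*√92577745307475977/470282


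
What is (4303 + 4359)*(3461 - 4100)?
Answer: -5535018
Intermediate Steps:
(4303 + 4359)*(3461 - 4100) = 8662*(-639) = -5535018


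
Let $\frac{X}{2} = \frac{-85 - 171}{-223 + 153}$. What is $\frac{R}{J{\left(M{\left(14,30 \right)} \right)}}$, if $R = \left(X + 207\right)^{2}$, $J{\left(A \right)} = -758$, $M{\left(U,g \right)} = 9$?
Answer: $- \frac{56265001}{928550} \approx -60.594$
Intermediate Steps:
$X = \frac{256}{35}$ ($X = 2 \frac{-85 - 171}{-223 + 153} = 2 \left(- \frac{256}{-70}\right) = 2 \left(\left(-256\right) \left(- \frac{1}{70}\right)\right) = 2 \cdot \frac{128}{35} = \frac{256}{35} \approx 7.3143$)
$R = \frac{56265001}{1225}$ ($R = \left(\frac{256}{35} + 207\right)^{2} = \left(\frac{7501}{35}\right)^{2} = \frac{56265001}{1225} \approx 45931.0$)
$\frac{R}{J{\left(M{\left(14,30 \right)} \right)}} = \frac{56265001}{1225 \left(-758\right)} = \frac{56265001}{1225} \left(- \frac{1}{758}\right) = - \frac{56265001}{928550}$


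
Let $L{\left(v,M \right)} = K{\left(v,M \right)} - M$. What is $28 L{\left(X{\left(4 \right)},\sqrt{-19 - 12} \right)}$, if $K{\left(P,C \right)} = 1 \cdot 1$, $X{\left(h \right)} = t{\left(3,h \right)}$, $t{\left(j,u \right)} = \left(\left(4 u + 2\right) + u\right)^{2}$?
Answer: $28 - 28 i \sqrt{31} \approx 28.0 - 155.9 i$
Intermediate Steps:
$t{\left(j,u \right)} = \left(2 + 5 u\right)^{2}$ ($t{\left(j,u \right)} = \left(\left(2 + 4 u\right) + u\right)^{2} = \left(2 + 5 u\right)^{2}$)
$X{\left(h \right)} = \left(2 + 5 h\right)^{2}$
$K{\left(P,C \right)} = 1$
$L{\left(v,M \right)} = 1 - M$
$28 L{\left(X{\left(4 \right)},\sqrt{-19 - 12} \right)} = 28 \left(1 - \sqrt{-19 - 12}\right) = 28 \left(1 - \sqrt{-31}\right) = 28 \left(1 - i \sqrt{31}\right) = 28 - 28 i \sqrt{31}$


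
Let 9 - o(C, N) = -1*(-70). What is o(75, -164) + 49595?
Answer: 49534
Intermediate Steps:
o(C, N) = -61 (o(C, N) = 9 - (-1)*(-70) = 9 - 1*70 = 9 - 70 = -61)
o(75, -164) + 49595 = -61 + 49595 = 49534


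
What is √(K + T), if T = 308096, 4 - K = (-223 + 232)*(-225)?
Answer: 5*√12405 ≈ 556.89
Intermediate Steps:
K = 2029 (K = 4 - (-223 + 232)*(-225) = 4 - 9*(-225) = 4 - 1*(-2025) = 4 + 2025 = 2029)
√(K + T) = √(2029 + 308096) = √310125 = 5*√12405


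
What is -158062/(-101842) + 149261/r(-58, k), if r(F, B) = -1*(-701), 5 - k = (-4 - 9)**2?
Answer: 7655920112/35695621 ≈ 214.48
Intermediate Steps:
k = -164 (k = 5 - (-4 - 9)**2 = 5 - 1*(-13)**2 = 5 - 1*169 = 5 - 169 = -164)
r(F, B) = 701
-158062/(-101842) + 149261/r(-58, k) = -158062/(-101842) + 149261/701 = -158062*(-1/101842) + 149261*(1/701) = 79031/50921 + 149261/701 = 7655920112/35695621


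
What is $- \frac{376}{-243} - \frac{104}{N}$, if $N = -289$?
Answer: $\frac{133936}{70227} \approx 1.9072$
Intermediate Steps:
$- \frac{376}{-243} - \frac{104}{N} = - \frac{376}{-243} - \frac{104}{-289} = \left(-376\right) \left(- \frac{1}{243}\right) - - \frac{104}{289} = \frac{376}{243} + \frac{104}{289} = \frac{133936}{70227}$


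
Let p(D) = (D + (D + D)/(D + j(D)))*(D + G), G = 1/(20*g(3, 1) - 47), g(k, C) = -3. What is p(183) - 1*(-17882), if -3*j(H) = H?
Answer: 5555254/107 ≈ 51918.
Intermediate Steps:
j(H) = -H/3
G = -1/107 (G = 1/(20*(-3) - 47) = 1/(-60 - 47) = 1/(-107) = -1/107 ≈ -0.0093458)
p(D) = (3 + D)*(-1/107 + D) (p(D) = (D + (D + D)/(D - D/3))*(D - 1/107) = (D + (2*D)/((2*D/3)))*(-1/107 + D) = (D + (2*D)*(3/(2*D)))*(-1/107 + D) = (D + 3)*(-1/107 + D) = (3 + D)*(-1/107 + D))
p(183) - 1*(-17882) = (-3/107 + 183**2 + (320/107)*183) - 1*(-17882) = (-3/107 + 33489 + 58560/107) + 17882 = 3641880/107 + 17882 = 5555254/107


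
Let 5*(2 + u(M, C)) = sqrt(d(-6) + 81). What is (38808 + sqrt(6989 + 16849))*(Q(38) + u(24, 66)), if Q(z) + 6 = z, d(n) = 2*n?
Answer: (150 + sqrt(69))*(38808 + sqrt(23838))/5 ≈ 1.2336e+6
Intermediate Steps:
u(M, C) = -2 + sqrt(69)/5 (u(M, C) = -2 + sqrt(2*(-6) + 81)/5 = -2 + sqrt(-12 + 81)/5 = -2 + sqrt(69)/5)
Q(z) = -6 + z
(38808 + sqrt(6989 + 16849))*(Q(38) + u(24, 66)) = (38808 + sqrt(6989 + 16849))*((-6 + 38) + (-2 + sqrt(69)/5)) = (38808 + sqrt(23838))*(32 + (-2 + sqrt(69)/5)) = (38808 + sqrt(23838))*(30 + sqrt(69)/5) = (30 + sqrt(69)/5)*(38808 + sqrt(23838))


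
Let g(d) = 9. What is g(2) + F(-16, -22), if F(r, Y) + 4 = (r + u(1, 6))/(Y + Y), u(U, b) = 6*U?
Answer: 115/22 ≈ 5.2273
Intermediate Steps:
F(r, Y) = -4 + (6 + r)/(2*Y) (F(r, Y) = -4 + (r + 6*1)/(Y + Y) = -4 + (r + 6)/((2*Y)) = -4 + (6 + r)*(1/(2*Y)) = -4 + (6 + r)/(2*Y))
g(2) + F(-16, -22) = 9 + (½)*(6 - 16 - 8*(-22))/(-22) = 9 + (½)*(-1/22)*(6 - 16 + 176) = 9 + (½)*(-1/22)*166 = 9 - 83/22 = 115/22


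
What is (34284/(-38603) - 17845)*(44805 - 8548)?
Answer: -24977622022483/38603 ≈ -6.4704e+8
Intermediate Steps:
(34284/(-38603) - 17845)*(44805 - 8548) = (34284*(-1/38603) - 17845)*36257 = (-34284/38603 - 17845)*36257 = -688904819/38603*36257 = -24977622022483/38603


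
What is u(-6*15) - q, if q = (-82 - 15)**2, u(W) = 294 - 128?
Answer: -9243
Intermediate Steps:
u(W) = 166
q = 9409 (q = (-97)**2 = 9409)
u(-6*15) - q = 166 - 1*9409 = 166 - 9409 = -9243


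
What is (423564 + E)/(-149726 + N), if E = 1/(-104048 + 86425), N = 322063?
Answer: 7464468371/3037094951 ≈ 2.4578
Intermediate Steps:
E = -1/17623 (E = 1/(-17623) = -1/17623 ≈ -5.6744e-5)
(423564 + E)/(-149726 + N) = (423564 - 1/17623)/(-149726 + 322063) = (7464468371/17623)/172337 = (7464468371/17623)*(1/172337) = 7464468371/3037094951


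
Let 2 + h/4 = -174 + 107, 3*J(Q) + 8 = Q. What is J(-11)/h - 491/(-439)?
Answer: 414889/363492 ≈ 1.1414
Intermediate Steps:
J(Q) = -8/3 + Q/3
h = -276 (h = -8 + 4*(-174 + 107) = -8 + 4*(-67) = -8 - 268 = -276)
J(-11)/h - 491/(-439) = (-8/3 + (⅓)*(-11))/(-276) - 491/(-439) = (-8/3 - 11/3)*(-1/276) - 491*(-1/439) = -19/3*(-1/276) + 491/439 = 19/828 + 491/439 = 414889/363492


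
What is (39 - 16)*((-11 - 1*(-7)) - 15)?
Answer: -437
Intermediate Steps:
(39 - 16)*((-11 - 1*(-7)) - 15) = 23*((-11 + 7) - 15) = 23*(-4 - 15) = 23*(-19) = -437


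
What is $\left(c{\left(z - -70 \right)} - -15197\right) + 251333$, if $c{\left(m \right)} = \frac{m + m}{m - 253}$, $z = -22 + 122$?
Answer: $\frac{22121650}{83} \approx 2.6653 \cdot 10^{5}$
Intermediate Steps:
$z = 100$
$c{\left(m \right)} = \frac{2 m}{-253 + m}$
$\left(c{\left(z - -70 \right)} - -15197\right) + 251333 = \left(\frac{2 \left(100 - -70\right)}{-253 + \left(100 - -70\right)} - -15197\right) + 251333 = \left(\frac{2 \left(100 + 70\right)}{-253 + \left(100 + 70\right)} + 15197\right) + 251333 = \left(2 \cdot 170 \frac{1}{-253 + 170} + 15197\right) + 251333 = \left(2 \cdot 170 \frac{1}{-83} + 15197\right) + 251333 = \left(2 \cdot 170 \left(- \frac{1}{83}\right) + 15197\right) + 251333 = \left(- \frac{340}{83} + 15197\right) + 251333 = \frac{1261011}{83} + 251333 = \frac{22121650}{83}$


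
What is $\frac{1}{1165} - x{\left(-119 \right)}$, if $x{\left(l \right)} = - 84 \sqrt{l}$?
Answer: $\frac{1}{1165} + 84 i \sqrt{119} \approx 0.00085837 + 916.33 i$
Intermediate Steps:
$\frac{1}{1165} - x{\left(-119 \right)} = \frac{1}{1165} - - 84 \sqrt{-119} = \frac{1}{1165} - - 84 i \sqrt{119} = \frac{1}{1165} + 84 i \sqrt{119}$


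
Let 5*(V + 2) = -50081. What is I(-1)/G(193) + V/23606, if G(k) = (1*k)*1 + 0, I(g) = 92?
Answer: 1191197/22779790 ≈ 0.052292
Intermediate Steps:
V = -50091/5 (V = -2 + (⅕)*(-50081) = -2 - 50081/5 = -50091/5 ≈ -10018.)
G(k) = k (G(k) = k*1 + 0 = k + 0 = k)
I(-1)/G(193) + V/23606 = 92/193 - 50091/5/23606 = 92*(1/193) - 50091/5*1/23606 = 92/193 - 50091/118030 = 1191197/22779790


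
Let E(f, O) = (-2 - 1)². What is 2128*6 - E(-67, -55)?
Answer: 12759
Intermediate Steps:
E(f, O) = 9 (E(f, O) = (-3)² = 9)
2128*6 - E(-67, -55) = 2128*6 - 1*9 = 12768 - 9 = 12759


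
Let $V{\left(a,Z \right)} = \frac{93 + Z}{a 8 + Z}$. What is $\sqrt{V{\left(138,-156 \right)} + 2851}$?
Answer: $\frac{\sqrt{71170705}}{158} \approx 53.394$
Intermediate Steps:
$V{\left(a,Z \right)} = \frac{93 + Z}{Z + 8 a}$ ($V{\left(a,Z \right)} = \frac{93 + Z}{8 a + Z} = \frac{93 + Z}{Z + 8 a}$)
$\sqrt{V{\left(138,-156 \right)} + 2851} = \sqrt{\frac{93 - 156}{-156 + 8 \cdot 138} + 2851} = \sqrt{\frac{1}{-156 + 1104} \left(-63\right) + 2851} = \sqrt{\frac{1}{948} \left(-63\right) + 2851} = \sqrt{- \frac{21}{316} + 2851} = \sqrt{\frac{900895}{316}} = \frac{\sqrt{71170705}}{158}$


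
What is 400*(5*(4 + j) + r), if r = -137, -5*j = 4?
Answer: -48400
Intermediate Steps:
j = -⅘ (j = -⅕*4 = -⅘ ≈ -0.80000)
400*(5*(4 + j) + r) = 400*(5*(4 - ⅘) - 137) = 400*(5*(16/5) - 137) = 400*(16 - 137) = 400*(-121) = -48400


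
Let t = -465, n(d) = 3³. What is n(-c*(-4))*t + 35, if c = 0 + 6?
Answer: -12520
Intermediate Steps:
c = 6
n(d) = 27
n(-c*(-4))*t + 35 = 27*(-465) + 35 = -12555 + 35 = -12520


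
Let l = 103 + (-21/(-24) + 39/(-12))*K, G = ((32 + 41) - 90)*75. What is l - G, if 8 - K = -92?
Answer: 2281/2 ≈ 1140.5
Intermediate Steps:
K = 100 (K = 8 - 1*(-92) = 8 + 92 = 100)
G = -1275 (G = (73 - 90)*75 = -17*75 = -1275)
l = -269/2 (l = 103 + (-21/(-24) + 39/(-12))*100 = 103 + (-21*(-1/24) + 39*(-1/12))*100 = 103 + (7/8 - 13/4)*100 = 103 - 19/8*100 = 103 - 475/2 = -269/2 ≈ -134.50)
l - G = -269/2 - 1*(-1275) = -269/2 + 1275 = 2281/2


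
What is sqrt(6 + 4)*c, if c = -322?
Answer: -322*sqrt(10) ≈ -1018.3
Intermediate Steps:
sqrt(6 + 4)*c = sqrt(6 + 4)*(-322) = sqrt(10)*(-322) = -322*sqrt(10)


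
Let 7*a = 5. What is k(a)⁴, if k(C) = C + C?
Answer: 10000/2401 ≈ 4.1649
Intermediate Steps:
a = 5/7 (a = (⅐)*5 = 5/7 ≈ 0.71429)
k(C) = 2*C
k(a)⁴ = (2*(5/7))⁴ = (10/7)⁴ = 10000/2401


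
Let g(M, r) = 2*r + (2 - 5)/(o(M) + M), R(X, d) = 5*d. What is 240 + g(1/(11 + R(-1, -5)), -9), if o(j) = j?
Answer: 243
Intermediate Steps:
g(M, r) = 2*r - 3/(2*M) (g(M, r) = 2*r + (2 - 5)/(M + M) = 2*r - 3*1/(2*M) = 2*r - 3/(2*M))
240 + g(1/(11 + R(-1, -5)), -9) = 240 + (2*(-9) - 3/(2*(1/(11 + 5*(-5))))) = 240 + (-18 - 3/(2*(1/(11 - 25)))) = 240 + (-18 - 3/(2*(1/(-14)))) = 240 + (-18 - 3/(2*(-1/14))) = 240 + (-18 - 3/2*(-14)) = 240 + (-18 + 21) = 240 + 3 = 243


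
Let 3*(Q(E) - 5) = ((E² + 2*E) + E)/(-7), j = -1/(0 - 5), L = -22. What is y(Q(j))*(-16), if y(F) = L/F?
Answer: 184800/2609 ≈ 70.832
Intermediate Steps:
j = ⅕ (j = -1/(-5) = -1*(-⅕) = ⅕ ≈ 0.20000)
Q(E) = 5 - E/7 - E²/21 (Q(E) = 5 + (((E² + 2*E) + E)/(-7))/3 = 5 + ((E² + 3*E)*(-⅐))/3 = 5 + (-3*E/7 - E²/7)/3 = 5 + (-E/7 - E²/21) = 5 - E/7 - E²/21)
y(F) = -22/F
y(Q(j))*(-16) = -22/(5 - ⅐*⅕ - (⅕)²/21)*(-16) = -22/(5 - 1/35 - 1/21*1/25)*(-16) = -22/(5 - 1/35 - 1/525)*(-16) = -22/2609/525*(-16) = -22*525/2609*(-16) = -11550/2609*(-16) = 184800/2609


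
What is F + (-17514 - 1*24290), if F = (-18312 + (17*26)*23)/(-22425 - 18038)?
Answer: -1691507106/40463 ≈ -41804.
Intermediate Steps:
F = 8146/40463 (F = (-18312 + 442*23)/(-40463) = (-18312 + 10166)*(-1/40463) = -8146*(-1/40463) = 8146/40463 ≈ 0.20132)
F + (-17514 - 1*24290) = 8146/40463 + (-17514 - 1*24290) = 8146/40463 + (-17514 - 24290) = 8146/40463 - 41804 = -1691507106/40463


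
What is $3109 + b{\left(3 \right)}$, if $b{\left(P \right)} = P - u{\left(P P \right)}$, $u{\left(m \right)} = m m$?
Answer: $3031$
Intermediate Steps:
$u{\left(m \right)} = m^{2}$
$b{\left(P \right)} = P - P^{4}$ ($b{\left(P \right)} = P - \left(P P\right)^{2} = P - \left(P^{2}\right)^{2} = P - P^{4}$)
$3109 + b{\left(3 \right)} = 3109 + \left(3 - 3^{4}\right) = 3109 + \left(3 - 81\right) = 3109 - 78 = 3031$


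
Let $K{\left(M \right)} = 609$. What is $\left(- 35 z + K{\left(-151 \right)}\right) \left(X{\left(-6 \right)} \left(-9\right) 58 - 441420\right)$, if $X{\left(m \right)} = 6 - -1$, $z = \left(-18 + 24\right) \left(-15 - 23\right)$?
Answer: $-3822740586$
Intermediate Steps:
$z = -228$ ($z = 6 \left(-15 - 23\right) = 6 \left(-38\right) = -228$)
$X{\left(m \right)} = 7$ ($X{\left(m \right)} = 6 + \left(-1 + 2\right) = 6 + 1 = 7$)
$\left(- 35 z + K{\left(-151 \right)}\right) \left(X{\left(-6 \right)} \left(-9\right) 58 - 441420\right) = \left(\left(-35\right) \left(-228\right) + 609\right) \left(7 \left(-9\right) 58 - 441420\right) = \left(7980 + 609\right) \left(\left(-63\right) 58 - 441420\right) = 8589 \left(-3654 - 441420\right) = 8589 \left(-445074\right) = -3822740586$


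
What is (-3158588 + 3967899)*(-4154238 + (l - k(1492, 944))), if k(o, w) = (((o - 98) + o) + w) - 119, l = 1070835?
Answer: -2498435318454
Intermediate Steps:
k(o, w) = -217 + w + 2*o (k(o, w) = (((-98 + o) + o) + w) - 119 = ((-98 + 2*o) + w) - 119 = (-98 + w + 2*o) - 119 = -217 + w + 2*o)
(-3158588 + 3967899)*(-4154238 + (l - k(1492, 944))) = (-3158588 + 3967899)*(-4154238 + (1070835 - (-217 + 944 + 2*1492))) = 809311*(-4154238 + (1070835 - (-217 + 944 + 2984))) = 809311*(-4154238 + (1070835 - 1*3711)) = 809311*(-4154238 + (1070835 - 3711)) = 809311*(-4154238 + 1067124) = 809311*(-3087114) = -2498435318454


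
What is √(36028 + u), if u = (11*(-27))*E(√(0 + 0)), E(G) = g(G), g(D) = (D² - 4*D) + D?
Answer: 2*√9007 ≈ 189.81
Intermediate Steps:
g(D) = D² - 3*D
E(G) = G*(-3 + G)
u = 0 (u = (11*(-27))*(√(0 + 0)*(-3 + √(0 + 0))) = -297*√0*(-3 + √0) = -0*(-3 + 0) = -0*(-3) = -297*0 = 0)
√(36028 + u) = √(36028 + 0) = √36028 = 2*√9007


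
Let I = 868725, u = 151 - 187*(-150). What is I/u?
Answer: 868725/28201 ≈ 30.805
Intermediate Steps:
u = 28201 (u = 151 + 28050 = 28201)
I/u = 868725/28201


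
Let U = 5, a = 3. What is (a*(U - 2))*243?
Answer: 2187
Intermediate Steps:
(a*(U - 2))*243 = (3*(5 - 2))*243 = (3*3)*243 = 9*243 = 2187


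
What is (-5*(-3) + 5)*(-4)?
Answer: -80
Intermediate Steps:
(-5*(-3) + 5)*(-4) = (15 + 5)*(-4) = 20*(-4) = -80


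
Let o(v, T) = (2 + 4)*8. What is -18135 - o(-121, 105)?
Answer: -18183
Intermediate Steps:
o(v, T) = 48 (o(v, T) = 6*8 = 48)
-18135 - o(-121, 105) = -18135 - 1*48 = -18135 - 48 = -18183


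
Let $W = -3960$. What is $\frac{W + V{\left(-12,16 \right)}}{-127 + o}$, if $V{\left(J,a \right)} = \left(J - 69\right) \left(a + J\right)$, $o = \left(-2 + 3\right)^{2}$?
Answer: $34$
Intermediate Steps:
$o = 1$ ($o = 1^{2} = 1$)
$V{\left(J,a \right)} = \left(-69 + J\right) \left(J + a\right)$
$\frac{W + V{\left(-12,16 \right)}}{-127 + o} = \frac{-3960 - \left(468 - 144\right)}{-127 + 1} = \frac{-3960 + \left(144 + 828 - 1104 - 192\right)}{-126} = \left(-3960 - 324\right) \left(- \frac{1}{126}\right) = \left(-4284\right) \left(- \frac{1}{126}\right) = 34$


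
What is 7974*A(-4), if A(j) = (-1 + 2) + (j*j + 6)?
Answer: 183402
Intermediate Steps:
A(j) = 7 + j² (A(j) = 1 + (j² + 6) = 1 + (6 + j²) = 7 + j²)
7974*A(-4) = 7974*(7 + (-4)²) = 7974*(7 + 16) = 7974*23 = 183402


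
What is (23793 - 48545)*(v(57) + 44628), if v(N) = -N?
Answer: -1103221392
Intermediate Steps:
(23793 - 48545)*(v(57) + 44628) = (23793 - 48545)*(-1*57 + 44628) = -24752*(-57 + 44628) = -24752*44571 = -1103221392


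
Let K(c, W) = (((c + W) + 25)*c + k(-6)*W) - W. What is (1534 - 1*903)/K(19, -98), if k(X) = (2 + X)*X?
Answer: -631/3280 ≈ -0.19238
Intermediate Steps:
k(X) = X*(2 + X)
K(c, W) = 23*W + c*(25 + W + c) (K(c, W) = (((c + W) + 25)*c + (-6*(2 - 6))*W) - W = (((W + c) + 25)*c + (-6*(-4))*W) - W = ((25 + W + c)*c + 24*W) - W = (c*(25 + W + c) + 24*W) - W = (24*W + c*(25 + W + c)) - W = 23*W + c*(25 + W + c))
(1534 - 1*903)/K(19, -98) = (1534 - 1*903)/(19**2 + 23*(-98) + 25*19 - 98*19) = (1534 - 903)/(361 - 2254 + 475 - 1862) = 631/(-3280) = 631*(-1/3280) = -631/3280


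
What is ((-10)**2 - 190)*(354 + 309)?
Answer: -59670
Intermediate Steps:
((-10)**2 - 190)*(354 + 309) = (100 - 190)*663 = -90*663 = -59670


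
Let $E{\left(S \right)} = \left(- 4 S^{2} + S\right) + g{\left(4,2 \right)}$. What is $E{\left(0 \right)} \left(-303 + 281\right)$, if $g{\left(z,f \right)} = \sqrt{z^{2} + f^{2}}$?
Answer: $- 44 \sqrt{5} \approx -98.387$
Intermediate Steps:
$g{\left(z,f \right)} = \sqrt{f^{2} + z^{2}}$
$E{\left(S \right)} = S - 4 S^{2} + 2 \sqrt{5}$ ($E{\left(S \right)} = \left(- 4 S^{2} + S\right) + \sqrt{2^{2} + 4^{2}} = \left(S - 4 S^{2}\right) + \sqrt{4 + 16} = \left(S - 4 S^{2}\right) + \sqrt{20} = \left(S - 4 S^{2}\right) + 2 \sqrt{5} = S - 4 S^{2} + 2 \sqrt{5}$)
$E{\left(0 \right)} \left(-303 + 281\right) = \left(0 - 4 \cdot 0^{2} + 2 \sqrt{5}\right) \left(-303 + 281\right) = \left(0 - 0 + 2 \sqrt{5}\right) \left(-22\right) = \left(0 + 0 + 2 \sqrt{5}\right) \left(-22\right) = 2 \sqrt{5} \left(-22\right) = - 44 \sqrt{5}$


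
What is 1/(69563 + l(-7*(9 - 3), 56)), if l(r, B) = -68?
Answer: 1/69495 ≈ 1.4390e-5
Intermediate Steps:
1/(69563 + l(-7*(9 - 3), 56)) = 1/(69563 - 68) = 1/69495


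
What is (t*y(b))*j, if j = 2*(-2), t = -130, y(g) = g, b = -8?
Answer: -4160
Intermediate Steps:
j = -4
(t*y(b))*j = -130*(-8)*(-4) = 1040*(-4) = -4160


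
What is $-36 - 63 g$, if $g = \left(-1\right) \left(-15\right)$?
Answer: $-981$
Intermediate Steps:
$g = 15$
$-36 - 63 g = -36 - 945 = -981$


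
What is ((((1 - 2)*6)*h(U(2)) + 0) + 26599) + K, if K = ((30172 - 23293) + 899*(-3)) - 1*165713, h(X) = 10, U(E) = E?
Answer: -134992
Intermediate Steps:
K = -161531 (K = (6879 - 2697) - 165713 = 4182 - 165713 = -161531)
((((1 - 2)*6)*h(U(2)) + 0) + 26599) + K = ((((1 - 2)*6)*10 + 0) + 26599) - 161531 = ((-1*6*10 + 0) + 26599) - 161531 = ((-6*10 + 0) + 26599) - 161531 = ((-60 + 0) + 26599) - 161531 = (-60 + 26599) - 161531 = 26539 - 161531 = -134992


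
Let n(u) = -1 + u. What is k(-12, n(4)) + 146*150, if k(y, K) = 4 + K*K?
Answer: 21913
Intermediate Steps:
k(y, K) = 4 + K²
k(-12, n(4)) + 146*150 = (4 + (-1 + 4)²) + 146*150 = (4 + 3²) + 21900 = (4 + 9) + 21900 = 13 + 21900 = 21913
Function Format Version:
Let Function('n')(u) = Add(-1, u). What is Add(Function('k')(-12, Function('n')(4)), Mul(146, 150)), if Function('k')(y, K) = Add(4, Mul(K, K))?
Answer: 21913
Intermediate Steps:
Function('k')(y, K) = Add(4, Pow(K, 2))
Add(Function('k')(-12, Function('n')(4)), Mul(146, 150)) = Add(Add(4, Pow(Add(-1, 4), 2)), Mul(146, 150)) = Add(Add(4, Pow(3, 2)), 21900) = Add(Add(4, 9), 21900) = Add(13, 21900) = 21913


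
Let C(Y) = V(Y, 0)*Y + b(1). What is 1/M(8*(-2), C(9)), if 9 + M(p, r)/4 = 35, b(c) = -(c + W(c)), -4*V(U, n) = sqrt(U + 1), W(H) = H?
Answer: 1/104 ≈ 0.0096154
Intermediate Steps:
V(U, n) = -sqrt(1 + U)/4 (V(U, n) = -sqrt(U + 1)/4 = -sqrt(1 + U)/4)
b(c) = -2*c (b(c) = -(c + c) = -2*c)
C(Y) = -2 - Y*sqrt(1 + Y)/4 (C(Y) = (-sqrt(1 + Y)/4)*Y - 2*1 = -Y*sqrt(1 + Y)/4 - 2 = -2 - Y*sqrt(1 + Y)/4)
M(p, r) = 104 (M(p, r) = -36 + 4*35 = -36 + 140 = 104)
1/M(8*(-2), C(9)) = 1/104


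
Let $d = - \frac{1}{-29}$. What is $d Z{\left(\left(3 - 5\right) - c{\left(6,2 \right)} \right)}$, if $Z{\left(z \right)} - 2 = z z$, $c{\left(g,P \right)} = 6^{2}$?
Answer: $\frac{1446}{29} \approx 49.862$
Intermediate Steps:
$c{\left(g,P \right)} = 36$
$Z{\left(z \right)} = 2 + z^{2}$ ($Z{\left(z \right)} = 2 + z z = 2 + z^{2}$)
$d = \frac{1}{29}$ ($d = \left(-1\right) \left(- \frac{1}{29}\right) = \frac{1}{29} \approx 0.034483$)
$d Z{\left(\left(3 - 5\right) - c{\left(6,2 \right)} \right)} = \frac{2 + \left(\left(3 - 5\right) - 36\right)^{2}}{29} = \frac{2 + \left(-2 - 36\right)^{2}}{29} = \frac{2 + \left(-38\right)^{2}}{29} = \frac{2 + 1444}{29} = \frac{1}{29} \cdot 1446 = \frac{1446}{29}$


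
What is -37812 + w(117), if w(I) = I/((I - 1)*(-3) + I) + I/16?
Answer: -46575999/1232 ≈ -37805.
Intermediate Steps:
w(I) = I/16 + I/(3 - 2*I) (w(I) = I/((-1 + I)*(-3) + I) + I*(1/16) = I/((3 - 3*I) + I) + I/16 = I/(3 - 2*I) + I/16 = I/16 + I/(3 - 2*I))
-37812 + w(117) = -37812 + (1/16)*117*(-19 + 2*117)/(-3 + 2*117) = -37812 + (1/16)*117*(-19 + 234)/(-3 + 234) = -37812 + (1/16)*117*215/231 = -37812 + (1/16)*117*(1/231)*215 = -37812 + 8385/1232 = -46575999/1232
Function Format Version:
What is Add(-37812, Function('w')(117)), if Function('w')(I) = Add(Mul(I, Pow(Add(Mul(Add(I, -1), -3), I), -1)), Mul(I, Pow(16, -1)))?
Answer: Rational(-46575999, 1232) ≈ -37805.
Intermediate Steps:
Function('w')(I) = Add(Mul(Rational(1, 16), I), Mul(I, Pow(Add(3, Mul(-2, I)), -1))) (Function('w')(I) = Add(Mul(I, Pow(Add(Mul(Add(-1, I), -3), I), -1)), Mul(I, Rational(1, 16))) = Add(Mul(I, Pow(Add(Add(3, Mul(-3, I)), I), -1)), Mul(Rational(1, 16), I)) = Add(Mul(I, Pow(Add(3, Mul(-2, I)), -1)), Mul(Rational(1, 16), I)) = Add(Mul(Rational(1, 16), I), Mul(I, Pow(Add(3, Mul(-2, I)), -1))))
Add(-37812, Function('w')(117)) = Add(-37812, Mul(Rational(1, 16), 117, Pow(Add(-3, Mul(2, 117)), -1), Add(-19, Mul(2, 117)))) = Add(-37812, Mul(Rational(1, 16), 117, Pow(Add(-3, 234), -1), Add(-19, 234))) = Add(-37812, Mul(Rational(1, 16), 117, Pow(231, -1), 215)) = Add(-37812, Mul(Rational(1, 16), 117, Rational(1, 231), 215)) = Add(-37812, Rational(8385, 1232)) = Rational(-46575999, 1232)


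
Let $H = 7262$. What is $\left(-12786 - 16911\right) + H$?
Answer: $-22435$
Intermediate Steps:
$\left(-12786 - 16911\right) + H = \left(-12786 - 16911\right) + 7262 = -29697 + 7262 = -22435$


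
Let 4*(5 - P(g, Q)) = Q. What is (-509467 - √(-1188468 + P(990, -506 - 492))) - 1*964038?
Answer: -1473505 - I*√4752854/2 ≈ -1.4735e+6 - 1090.1*I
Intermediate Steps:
P(g, Q) = 5 - Q/4
(-509467 - √(-1188468 + P(990, -506 - 492))) - 1*964038 = (-509467 - √(-1188468 + (5 - (-506 - 492)/4))) - 1*964038 = (-509467 - √(-1188468 + (5 - ¼*(-998)))) - 964038 = (-509467 - √(-1188468 + (5 + 499/2))) - 964038 = (-509467 - √(-1188468 + 509/2)) - 964038 = (-509467 - √(-2376427/2)) - 964038 = (-509467 - I*√4752854/2) - 964038 = -1473505 - I*√4752854/2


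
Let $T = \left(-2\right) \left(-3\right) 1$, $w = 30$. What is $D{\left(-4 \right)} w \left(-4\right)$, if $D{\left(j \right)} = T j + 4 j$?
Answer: $4800$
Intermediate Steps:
$T = 6$ ($T = 6 \cdot 1 = 6$)
$D{\left(j \right)} = 10 j$ ($D{\left(j \right)} = 6 j + 4 j = 10 j$)
$D{\left(-4 \right)} w \left(-4\right) = 10 \left(-4\right) 30 \left(-4\right) = \left(-40\right) \left(-120\right) = 4800$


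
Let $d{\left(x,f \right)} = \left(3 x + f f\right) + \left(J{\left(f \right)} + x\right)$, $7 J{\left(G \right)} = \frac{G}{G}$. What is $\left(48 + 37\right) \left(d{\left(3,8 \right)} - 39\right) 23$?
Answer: $\frac{508300}{7} \approx 72614.0$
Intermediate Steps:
$J{\left(G \right)} = \frac{1}{7}$ ($J{\left(G \right)} = \frac{G \frac{1}{G}}{7} = \frac{1}{7} \cdot 1 = \frac{1}{7}$)
$d{\left(x,f \right)} = \frac{1}{7} + f^{2} + 4 x$ ($d{\left(x,f \right)} = \left(3 x + f f\right) + \left(\frac{1}{7} + x\right) = \left(3 x + f^{2}\right) + \left(\frac{1}{7} + x\right) = \left(f^{2} + 3 x\right) + \left(\frac{1}{7} + x\right) = \frac{1}{7} + f^{2} + 4 x$)
$\left(48 + 37\right) \left(d{\left(3,8 \right)} - 39\right) 23 = \left(48 + 37\right) \left(\left(\frac{1}{7} + 8^{2} + 4 \cdot 3\right) - 39\right) 23 = 85 \left(\left(\frac{1}{7} + 64 + 12\right) - 39\right) 23 = 85 \left(\frac{533}{7} - 39\right) 23 = 85 \cdot \frac{260}{7} \cdot 23 = \frac{22100}{7} \cdot 23 = \frac{508300}{7}$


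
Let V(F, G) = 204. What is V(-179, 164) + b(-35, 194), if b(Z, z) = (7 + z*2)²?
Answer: 156229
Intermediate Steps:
b(Z, z) = (7 + 2*z)²
V(-179, 164) + b(-35, 194) = 204 + (7 + 2*194)² = 204 + (7 + 388)² = 204 + 395² = 204 + 156025 = 156229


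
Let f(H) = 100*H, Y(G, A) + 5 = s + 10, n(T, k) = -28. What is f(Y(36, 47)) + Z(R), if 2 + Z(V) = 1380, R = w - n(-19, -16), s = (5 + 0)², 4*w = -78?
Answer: 4378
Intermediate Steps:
w = -39/2 (w = (¼)*(-78) = -39/2 ≈ -19.500)
s = 25 (s = 5² = 25)
Y(G, A) = 30 (Y(G, A) = -5 + (25 + 10) = -5 + 35 = 30)
R = 17/2 (R = -39/2 - 1*(-28) = -39/2 + 28 = 17/2 ≈ 8.5000)
Z(V) = 1378 (Z(V) = -2 + 1380 = 1378)
f(Y(36, 47)) + Z(R) = 100*30 + 1378 = 3000 + 1378 = 4378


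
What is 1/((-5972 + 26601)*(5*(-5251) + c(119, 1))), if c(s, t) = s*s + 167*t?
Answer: -1/246042083 ≈ -4.0643e-9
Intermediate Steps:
c(s, t) = s² + 167*t
1/((-5972 + 26601)*(5*(-5251) + c(119, 1))) = 1/((-5972 + 26601)*(5*(-5251) + (119² + 167*1))) = 1/(20629*(-26255 + (14161 + 167))) = 1/(20629*(-26255 + 14328)) = 1/(20629*(-11927)) = 1/(-246042083) = -1/246042083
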